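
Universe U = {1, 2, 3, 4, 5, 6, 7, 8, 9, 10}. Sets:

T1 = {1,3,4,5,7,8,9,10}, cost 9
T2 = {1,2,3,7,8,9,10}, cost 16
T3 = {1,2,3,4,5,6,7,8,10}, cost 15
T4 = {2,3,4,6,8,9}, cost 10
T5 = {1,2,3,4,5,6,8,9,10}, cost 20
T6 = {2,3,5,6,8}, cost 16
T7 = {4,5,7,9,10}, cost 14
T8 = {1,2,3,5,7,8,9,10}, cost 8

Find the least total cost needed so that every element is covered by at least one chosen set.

T4, T8 cover every element at cost 10 + 8 = 18.
Any cover uses at least 2 sets; among all covering selections none totals below 18.

18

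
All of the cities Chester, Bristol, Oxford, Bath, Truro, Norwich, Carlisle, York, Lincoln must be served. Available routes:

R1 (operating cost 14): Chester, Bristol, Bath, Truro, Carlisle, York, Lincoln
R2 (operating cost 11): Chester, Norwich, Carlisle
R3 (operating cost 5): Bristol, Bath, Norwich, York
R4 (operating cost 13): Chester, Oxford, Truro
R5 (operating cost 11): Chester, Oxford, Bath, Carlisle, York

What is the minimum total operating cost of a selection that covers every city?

30

R1, R3, R5 cover every city at operating cost 14 + 5 + 11 = 30.
Any cover uses at least 3 routes; among all covering selections none totals below 30.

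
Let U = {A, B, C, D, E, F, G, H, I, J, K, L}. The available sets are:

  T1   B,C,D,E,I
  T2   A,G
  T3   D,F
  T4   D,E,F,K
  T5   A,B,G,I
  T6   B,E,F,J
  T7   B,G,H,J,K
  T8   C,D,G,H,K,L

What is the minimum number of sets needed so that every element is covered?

3

T5, T6, T8 together cover {A, B, C, D, E, F, G, H, I, J, K, L} — every element.
No 2 of the 8 sets cover everything (all 28 pairs fall short), so 3 is minimum.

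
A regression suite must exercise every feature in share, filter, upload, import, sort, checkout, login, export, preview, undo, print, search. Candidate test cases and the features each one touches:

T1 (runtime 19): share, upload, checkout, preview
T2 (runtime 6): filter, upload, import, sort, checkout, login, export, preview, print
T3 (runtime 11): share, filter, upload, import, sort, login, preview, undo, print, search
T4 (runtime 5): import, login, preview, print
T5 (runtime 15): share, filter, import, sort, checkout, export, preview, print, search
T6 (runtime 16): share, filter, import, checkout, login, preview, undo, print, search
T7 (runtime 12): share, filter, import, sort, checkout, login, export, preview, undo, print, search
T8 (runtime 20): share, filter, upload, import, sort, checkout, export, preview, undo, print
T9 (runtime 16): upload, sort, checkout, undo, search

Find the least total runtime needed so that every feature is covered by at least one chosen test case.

17

T2, T3 cover every feature at runtime 6 + 11 = 17.
Any cover uses at least 2 test cases; among all covering selections none totals below 17.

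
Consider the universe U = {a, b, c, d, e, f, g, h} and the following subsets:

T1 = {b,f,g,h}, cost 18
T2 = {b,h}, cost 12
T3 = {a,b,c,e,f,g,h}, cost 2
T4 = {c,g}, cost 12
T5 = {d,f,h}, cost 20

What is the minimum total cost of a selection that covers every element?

T3, T5 cover every element at cost 2 + 20 = 22.
Any cover uses at least 2 sets; among all covering selections none totals below 22.

22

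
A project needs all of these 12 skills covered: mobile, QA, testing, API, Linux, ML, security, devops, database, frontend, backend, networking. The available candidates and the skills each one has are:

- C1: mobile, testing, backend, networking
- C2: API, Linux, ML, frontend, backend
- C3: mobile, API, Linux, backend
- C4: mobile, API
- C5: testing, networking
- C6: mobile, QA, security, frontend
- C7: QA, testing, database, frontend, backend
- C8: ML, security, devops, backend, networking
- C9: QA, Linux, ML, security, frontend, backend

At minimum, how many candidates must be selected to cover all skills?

3

C3, C7, C8 together cover {mobile, QA, testing, API, Linux, ML, security, devops, database, frontend, backend, networking} — every skill.
No 2 of the 9 candidates cover everything (all 36 pairs fall short), so 3 is minimum.
Greedy (largest uncovered first) would take C9, C1, C2, C7, C8 — 5 candidates — but 3 suffice.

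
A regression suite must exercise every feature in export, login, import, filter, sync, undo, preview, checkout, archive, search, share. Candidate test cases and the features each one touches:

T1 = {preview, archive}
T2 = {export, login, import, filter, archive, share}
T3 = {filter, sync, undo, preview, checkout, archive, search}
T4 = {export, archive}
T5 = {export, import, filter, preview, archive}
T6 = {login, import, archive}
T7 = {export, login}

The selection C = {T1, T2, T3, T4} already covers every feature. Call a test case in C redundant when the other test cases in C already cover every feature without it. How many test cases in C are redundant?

2

Drop T1: the rest still cover every feature — redundant.
Drop T2: login, import, share uncovered — not redundant.
Drop T3: sync, undo, checkout, search uncovered — not redundant.
Drop T4: the rest still cover every feature — redundant.
2 redundant: T1, T4.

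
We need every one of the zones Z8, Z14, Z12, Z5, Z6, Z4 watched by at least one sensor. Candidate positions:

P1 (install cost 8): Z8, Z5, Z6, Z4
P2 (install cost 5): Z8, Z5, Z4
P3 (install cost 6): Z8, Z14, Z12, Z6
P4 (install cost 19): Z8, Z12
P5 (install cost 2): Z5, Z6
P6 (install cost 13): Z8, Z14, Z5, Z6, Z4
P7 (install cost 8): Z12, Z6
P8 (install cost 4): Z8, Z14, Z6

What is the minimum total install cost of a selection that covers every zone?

11

P2, P3 cover every zone at install cost 5 + 6 = 11.
Any cover uses at least 2 sensor positions; among all covering selections none totals below 11.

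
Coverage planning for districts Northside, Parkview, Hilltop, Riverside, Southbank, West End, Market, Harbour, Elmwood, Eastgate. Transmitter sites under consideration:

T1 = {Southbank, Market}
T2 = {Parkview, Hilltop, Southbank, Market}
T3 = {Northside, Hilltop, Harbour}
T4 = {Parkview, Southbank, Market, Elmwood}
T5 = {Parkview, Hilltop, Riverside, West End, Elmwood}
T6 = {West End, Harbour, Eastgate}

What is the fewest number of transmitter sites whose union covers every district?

T1, T3, T5, T6 together cover {Northside, Parkview, Hilltop, Riverside, Southbank, West End, Market, Harbour, Elmwood, Eastgate} — every district.
No 3 of the 6 transmitter sites cover everything (all 20 triples fall short), so 4 is minimum.

4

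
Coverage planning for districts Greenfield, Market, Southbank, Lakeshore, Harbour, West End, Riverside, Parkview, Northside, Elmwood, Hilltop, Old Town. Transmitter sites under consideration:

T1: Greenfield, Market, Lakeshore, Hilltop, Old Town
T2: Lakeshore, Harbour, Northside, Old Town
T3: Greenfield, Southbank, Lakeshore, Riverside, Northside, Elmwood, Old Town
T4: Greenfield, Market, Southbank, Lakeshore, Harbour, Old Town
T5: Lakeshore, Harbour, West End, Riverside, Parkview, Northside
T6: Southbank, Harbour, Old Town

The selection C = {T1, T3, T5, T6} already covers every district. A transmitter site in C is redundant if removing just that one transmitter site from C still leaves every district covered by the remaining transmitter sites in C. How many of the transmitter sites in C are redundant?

1

Drop T1: Market, Hilltop uncovered — not redundant.
Drop T3: Elmwood uncovered — not redundant.
Drop T5: West End, Parkview uncovered — not redundant.
Drop T6: the rest still cover every district — redundant.
1 redundant: T6.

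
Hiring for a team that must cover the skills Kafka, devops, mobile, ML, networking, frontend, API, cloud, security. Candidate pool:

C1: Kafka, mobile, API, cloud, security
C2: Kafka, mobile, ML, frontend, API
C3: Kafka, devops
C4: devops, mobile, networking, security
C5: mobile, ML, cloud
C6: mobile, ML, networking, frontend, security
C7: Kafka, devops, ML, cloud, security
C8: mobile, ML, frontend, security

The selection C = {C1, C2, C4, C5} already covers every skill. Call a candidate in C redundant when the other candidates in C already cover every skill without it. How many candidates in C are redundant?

2

Drop C1: the rest still cover every skill — redundant.
Drop C2: frontend uncovered — not redundant.
Drop C4: devops, networking uncovered — not redundant.
Drop C5: the rest still cover every skill — redundant.
2 redundant: C1, C5.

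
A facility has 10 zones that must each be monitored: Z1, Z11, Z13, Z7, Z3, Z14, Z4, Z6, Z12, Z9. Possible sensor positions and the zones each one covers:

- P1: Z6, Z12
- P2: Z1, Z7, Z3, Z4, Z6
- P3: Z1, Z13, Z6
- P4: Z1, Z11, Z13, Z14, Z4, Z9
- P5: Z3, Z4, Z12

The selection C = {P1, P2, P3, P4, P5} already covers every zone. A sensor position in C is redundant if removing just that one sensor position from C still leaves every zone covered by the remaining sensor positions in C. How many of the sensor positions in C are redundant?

Drop P1: the rest still cover every zone — redundant.
Drop P2: Z7 uncovered — not redundant.
Drop P3: the rest still cover every zone — redundant.
Drop P4: Z11, Z14, Z9 uncovered — not redundant.
Drop P5: the rest still cover every zone — redundant.
3 redundant: P1, P3, P5.

3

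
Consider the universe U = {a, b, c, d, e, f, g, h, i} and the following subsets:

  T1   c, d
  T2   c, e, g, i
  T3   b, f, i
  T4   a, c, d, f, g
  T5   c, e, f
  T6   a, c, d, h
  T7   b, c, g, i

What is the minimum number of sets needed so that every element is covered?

T2, T3, T6 together cover {a, b, c, d, e, f, g, h, i} — every element.
No 2 of the 7 sets cover everything (all 21 pairs fall short), so 3 is minimum.

3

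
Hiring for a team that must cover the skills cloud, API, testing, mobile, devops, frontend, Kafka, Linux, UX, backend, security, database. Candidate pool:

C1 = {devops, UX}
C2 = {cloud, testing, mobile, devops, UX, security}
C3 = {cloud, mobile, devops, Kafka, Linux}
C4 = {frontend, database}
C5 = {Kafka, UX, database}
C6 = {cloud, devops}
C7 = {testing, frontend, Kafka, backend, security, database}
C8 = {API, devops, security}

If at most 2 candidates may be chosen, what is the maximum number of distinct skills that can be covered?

10

Choosing C2, C7 covers {cloud, testing, mobile, devops, frontend, Kafka, UX, backend, security, database} — 10 skills.
No choice of 2 candidates does better; here API, Linux are left uncovered.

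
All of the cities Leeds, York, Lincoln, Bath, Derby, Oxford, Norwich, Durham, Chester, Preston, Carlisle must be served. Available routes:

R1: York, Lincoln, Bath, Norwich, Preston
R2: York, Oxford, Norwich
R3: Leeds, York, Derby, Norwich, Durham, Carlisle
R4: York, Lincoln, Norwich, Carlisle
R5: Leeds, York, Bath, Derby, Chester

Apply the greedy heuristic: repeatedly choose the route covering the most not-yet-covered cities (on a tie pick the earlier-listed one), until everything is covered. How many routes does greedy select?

Pick 1: R3 covers 6 new cities (Leeds, York, Derby, Norwich, Durham, Carlisle).
Pick 2: R1 covers 3 new cities (Lincoln, Bath, Preston).
Pick 3: R2 covers 1 new cities (Oxford).
Pick 4: R5 covers 1 new cities (Chester).
Greedy uses 4 routes.

4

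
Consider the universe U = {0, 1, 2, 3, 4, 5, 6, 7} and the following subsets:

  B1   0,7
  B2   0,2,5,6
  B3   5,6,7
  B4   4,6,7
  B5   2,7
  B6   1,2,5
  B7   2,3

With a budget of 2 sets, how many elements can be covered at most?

6

Choosing B2, B4 covers {0, 2, 4, 5, 6, 7} — 6 elements.
No choice of 2 sets does better; here 1, 3 are left uncovered.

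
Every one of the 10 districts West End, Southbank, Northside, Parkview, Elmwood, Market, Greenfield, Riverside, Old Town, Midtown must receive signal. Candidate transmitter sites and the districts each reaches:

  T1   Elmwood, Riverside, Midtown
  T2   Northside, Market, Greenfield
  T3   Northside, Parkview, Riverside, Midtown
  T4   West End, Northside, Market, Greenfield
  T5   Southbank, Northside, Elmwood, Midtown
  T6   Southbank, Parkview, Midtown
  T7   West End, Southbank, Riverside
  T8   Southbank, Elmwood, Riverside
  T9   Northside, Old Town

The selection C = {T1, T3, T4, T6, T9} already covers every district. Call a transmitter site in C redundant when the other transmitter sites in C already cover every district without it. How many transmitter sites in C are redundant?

Drop T1: Elmwood uncovered — not redundant.
Drop T3: the rest still cover every district — redundant.
Drop T4: West End, Market, Greenfield uncovered — not redundant.
Drop T6: Southbank uncovered — not redundant.
Drop T9: Old Town uncovered — not redundant.
1 redundant: T3.

1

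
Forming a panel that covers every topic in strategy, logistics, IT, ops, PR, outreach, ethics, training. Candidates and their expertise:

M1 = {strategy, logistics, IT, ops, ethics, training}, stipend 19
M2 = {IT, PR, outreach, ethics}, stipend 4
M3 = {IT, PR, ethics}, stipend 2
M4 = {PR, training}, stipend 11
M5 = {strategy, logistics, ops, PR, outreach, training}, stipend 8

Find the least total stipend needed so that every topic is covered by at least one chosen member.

10

M3, M5 cover every topic at stipend 2 + 8 = 10.
Any cover uses at least 2 members; among all covering selections none totals below 10.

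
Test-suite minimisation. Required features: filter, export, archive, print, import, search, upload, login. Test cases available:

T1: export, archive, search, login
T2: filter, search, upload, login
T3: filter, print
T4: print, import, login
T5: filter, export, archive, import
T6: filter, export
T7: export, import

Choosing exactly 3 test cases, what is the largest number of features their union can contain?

8

Choosing T1, T2, T4 covers {filter, export, archive, print, import, search, upload, login} — 8 features.
That is all 8 features.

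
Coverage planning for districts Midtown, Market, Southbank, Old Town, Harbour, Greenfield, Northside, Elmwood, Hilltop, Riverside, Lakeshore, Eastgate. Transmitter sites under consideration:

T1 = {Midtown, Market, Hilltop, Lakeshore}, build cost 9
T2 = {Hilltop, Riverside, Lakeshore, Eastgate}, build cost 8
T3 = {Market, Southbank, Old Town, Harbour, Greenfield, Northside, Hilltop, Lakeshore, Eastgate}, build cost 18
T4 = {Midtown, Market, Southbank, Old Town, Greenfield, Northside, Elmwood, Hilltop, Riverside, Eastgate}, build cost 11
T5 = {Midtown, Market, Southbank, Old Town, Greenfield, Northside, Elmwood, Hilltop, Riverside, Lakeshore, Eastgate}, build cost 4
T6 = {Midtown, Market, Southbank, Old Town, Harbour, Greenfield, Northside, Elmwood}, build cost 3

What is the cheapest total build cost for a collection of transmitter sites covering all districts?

7

T5, T6 cover every district at build cost 4 + 3 = 7.
Any cover uses at least 2 transmitter sites; among all covering selections none totals below 7.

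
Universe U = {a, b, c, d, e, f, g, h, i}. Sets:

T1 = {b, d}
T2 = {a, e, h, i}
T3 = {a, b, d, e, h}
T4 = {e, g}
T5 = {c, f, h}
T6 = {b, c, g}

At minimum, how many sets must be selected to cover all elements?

4

T1, T2, T4, T5 together cover {a, b, c, d, e, f, g, h, i} — every element.
No 3 of the 6 sets cover everything (all 20 triples fall short), so 4 is minimum.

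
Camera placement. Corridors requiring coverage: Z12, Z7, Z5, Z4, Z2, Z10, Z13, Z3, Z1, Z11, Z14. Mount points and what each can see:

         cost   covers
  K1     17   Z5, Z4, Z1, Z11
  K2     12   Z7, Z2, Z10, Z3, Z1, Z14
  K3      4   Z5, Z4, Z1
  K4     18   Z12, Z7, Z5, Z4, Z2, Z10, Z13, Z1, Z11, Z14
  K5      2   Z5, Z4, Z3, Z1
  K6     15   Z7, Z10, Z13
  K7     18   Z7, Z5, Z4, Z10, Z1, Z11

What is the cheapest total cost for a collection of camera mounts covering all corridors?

K4, K5 cover every corridor at cost 18 + 2 = 20.
Any cover uses at least 2 camera mounts; among all covering selections none totals below 20.

20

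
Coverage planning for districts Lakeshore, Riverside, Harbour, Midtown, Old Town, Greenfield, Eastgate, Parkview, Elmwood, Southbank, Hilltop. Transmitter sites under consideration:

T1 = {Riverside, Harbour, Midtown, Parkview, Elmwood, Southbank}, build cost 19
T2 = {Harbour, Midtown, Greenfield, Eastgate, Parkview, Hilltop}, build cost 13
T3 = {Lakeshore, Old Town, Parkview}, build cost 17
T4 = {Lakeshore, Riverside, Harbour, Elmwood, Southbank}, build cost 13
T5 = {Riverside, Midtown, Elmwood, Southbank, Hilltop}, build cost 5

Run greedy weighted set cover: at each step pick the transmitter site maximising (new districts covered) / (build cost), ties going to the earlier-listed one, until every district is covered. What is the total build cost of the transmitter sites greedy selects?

35

Pick 1: T5 adds 5 new (Riverside, Midtown, Elmwood, Southbank, Hilltop) at build cost 5 (ratio 5/5).
Pick 2: T2 adds 4 new (Harbour, Greenfield, Eastgate, Parkview) at build cost 13 (ratio 4/13).
Pick 3: T3 adds 2 new (Lakeshore, Old Town) at build cost 17 (ratio 2/17).
Greedy total build cost: 5 + 13 + 17 = 35.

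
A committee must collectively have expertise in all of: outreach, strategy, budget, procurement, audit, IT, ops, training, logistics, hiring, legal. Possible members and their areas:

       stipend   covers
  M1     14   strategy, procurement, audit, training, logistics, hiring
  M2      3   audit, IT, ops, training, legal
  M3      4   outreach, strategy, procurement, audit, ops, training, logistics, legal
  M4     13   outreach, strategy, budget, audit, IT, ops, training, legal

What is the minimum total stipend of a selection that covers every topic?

M1, M4 cover every topic at stipend 14 + 13 = 27.
Any cover uses at least 2 members; among all covering selections none totals below 27.

27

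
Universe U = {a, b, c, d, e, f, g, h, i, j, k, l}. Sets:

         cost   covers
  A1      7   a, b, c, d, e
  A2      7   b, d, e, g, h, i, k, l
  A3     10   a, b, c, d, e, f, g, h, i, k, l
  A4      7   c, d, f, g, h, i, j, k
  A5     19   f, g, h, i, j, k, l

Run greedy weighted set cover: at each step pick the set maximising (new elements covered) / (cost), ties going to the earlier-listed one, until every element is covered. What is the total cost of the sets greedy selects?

21

Pick 1: A2 adds 8 new (b, d, e, g, h, i, k, l) at cost 7 (ratio 8/7).
Pick 2: A4 adds 3 new (c, f, j) at cost 7 (ratio 3/7).
Pick 3: A1 adds 1 new (a) at cost 7 (ratio 1/7).
Greedy total cost: 7 + 7 + 7 = 21. (The true optimum is 17, so greedy overshoots here.)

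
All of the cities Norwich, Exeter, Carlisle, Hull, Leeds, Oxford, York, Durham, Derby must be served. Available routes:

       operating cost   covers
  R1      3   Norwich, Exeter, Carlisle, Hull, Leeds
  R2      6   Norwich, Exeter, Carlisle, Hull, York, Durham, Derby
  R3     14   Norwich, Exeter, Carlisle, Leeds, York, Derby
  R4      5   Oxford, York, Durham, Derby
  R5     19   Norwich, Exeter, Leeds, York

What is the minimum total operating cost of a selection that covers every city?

R1, R4 cover every city at operating cost 3 + 5 = 8.
Any cover uses at least 2 routes; among all covering selections none totals below 8.

8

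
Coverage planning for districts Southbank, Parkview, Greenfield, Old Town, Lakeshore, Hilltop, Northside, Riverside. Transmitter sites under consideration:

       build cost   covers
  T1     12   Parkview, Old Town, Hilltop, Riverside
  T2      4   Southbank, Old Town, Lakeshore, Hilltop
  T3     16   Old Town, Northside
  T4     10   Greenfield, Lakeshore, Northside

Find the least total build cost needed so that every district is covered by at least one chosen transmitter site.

26

T1, T2, T4 cover every district at build cost 12 + 4 + 10 = 26.
Any cover uses at least 3 transmitter sites; among all covering selections none totals below 26.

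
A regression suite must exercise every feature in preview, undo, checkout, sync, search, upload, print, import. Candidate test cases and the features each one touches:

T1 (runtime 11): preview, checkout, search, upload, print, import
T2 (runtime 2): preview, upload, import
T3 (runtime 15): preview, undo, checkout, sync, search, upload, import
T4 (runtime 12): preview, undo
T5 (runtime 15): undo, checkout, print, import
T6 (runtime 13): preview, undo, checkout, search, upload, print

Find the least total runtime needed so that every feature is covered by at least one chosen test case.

26

T1, T3 cover every feature at runtime 11 + 15 = 26.
Any cover uses at least 2 test cases; among all covering selections none totals below 26.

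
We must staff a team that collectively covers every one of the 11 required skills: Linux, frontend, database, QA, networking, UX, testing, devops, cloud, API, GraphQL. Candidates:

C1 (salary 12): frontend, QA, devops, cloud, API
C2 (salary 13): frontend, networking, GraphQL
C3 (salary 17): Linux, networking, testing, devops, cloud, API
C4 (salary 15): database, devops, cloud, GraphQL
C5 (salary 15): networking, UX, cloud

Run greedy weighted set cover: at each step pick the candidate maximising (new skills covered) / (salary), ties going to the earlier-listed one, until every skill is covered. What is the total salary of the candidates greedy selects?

59

Pick 1: C1 adds 5 new (frontend, QA, devops, cloud, API) at salary 12 (ratio 5/12).
Pick 2: C3 adds 3 new (Linux, networking, testing) at salary 17 (ratio 3/17).
Pick 3: C4 adds 2 new (database, GraphQL) at salary 15 (ratio 2/15).
Pick 4: C5 adds 1 new (UX) at salary 15 (ratio 1/15).
Greedy total salary: 12 + 17 + 15 + 15 = 59.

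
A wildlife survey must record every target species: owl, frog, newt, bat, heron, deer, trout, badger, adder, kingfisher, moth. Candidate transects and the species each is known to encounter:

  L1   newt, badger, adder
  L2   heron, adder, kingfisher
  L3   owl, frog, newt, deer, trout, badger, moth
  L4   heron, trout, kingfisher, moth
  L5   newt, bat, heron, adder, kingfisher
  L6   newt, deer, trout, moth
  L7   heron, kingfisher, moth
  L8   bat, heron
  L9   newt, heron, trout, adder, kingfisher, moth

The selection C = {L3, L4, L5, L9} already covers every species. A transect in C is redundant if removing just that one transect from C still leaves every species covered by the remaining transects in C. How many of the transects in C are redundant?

2

Drop L3: owl, frog, deer, badger uncovered — not redundant.
Drop L4: the rest still cover every species — redundant.
Drop L5: bat uncovered — not redundant.
Drop L9: the rest still cover every species — redundant.
2 redundant: L4, L9.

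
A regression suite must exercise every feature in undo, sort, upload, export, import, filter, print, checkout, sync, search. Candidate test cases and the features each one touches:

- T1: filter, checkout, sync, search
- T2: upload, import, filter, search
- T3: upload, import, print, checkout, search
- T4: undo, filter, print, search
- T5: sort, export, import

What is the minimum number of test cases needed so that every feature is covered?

4

T1, T2, T4, T5 together cover {undo, sort, upload, export, import, filter, print, checkout, sync, search} — every feature.
No 3 of the 5 test cases cover everything (all 10 triples fall short), so 4 is minimum.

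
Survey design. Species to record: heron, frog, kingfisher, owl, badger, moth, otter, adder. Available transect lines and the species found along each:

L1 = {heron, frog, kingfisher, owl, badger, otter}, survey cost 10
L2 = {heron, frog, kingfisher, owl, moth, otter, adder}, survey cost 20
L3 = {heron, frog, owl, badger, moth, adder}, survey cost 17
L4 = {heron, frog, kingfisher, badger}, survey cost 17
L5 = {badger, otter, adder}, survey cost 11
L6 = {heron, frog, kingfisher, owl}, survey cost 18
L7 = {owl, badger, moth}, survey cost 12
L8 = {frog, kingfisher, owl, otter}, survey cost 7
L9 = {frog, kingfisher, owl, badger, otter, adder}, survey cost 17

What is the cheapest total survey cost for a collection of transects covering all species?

24

L3, L8 cover every species at survey cost 17 + 7 = 24.
Any cover uses at least 2 transects; among all covering selections none totals below 24.
Greedy by coverage-per-survey cost would pick L1, L3 for 27 — worse than the optimum 24.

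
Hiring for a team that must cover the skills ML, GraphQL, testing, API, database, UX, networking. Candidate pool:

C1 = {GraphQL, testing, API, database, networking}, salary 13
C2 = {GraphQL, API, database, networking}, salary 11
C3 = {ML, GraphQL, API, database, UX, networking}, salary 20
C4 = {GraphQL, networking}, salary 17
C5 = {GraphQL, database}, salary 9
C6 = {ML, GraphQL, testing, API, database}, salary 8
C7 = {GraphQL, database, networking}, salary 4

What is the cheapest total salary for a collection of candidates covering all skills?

C3, C6 cover every skill at salary 20 + 8 = 28.
Any cover uses at least 2 candidates; among all covering selections none totals below 28.

28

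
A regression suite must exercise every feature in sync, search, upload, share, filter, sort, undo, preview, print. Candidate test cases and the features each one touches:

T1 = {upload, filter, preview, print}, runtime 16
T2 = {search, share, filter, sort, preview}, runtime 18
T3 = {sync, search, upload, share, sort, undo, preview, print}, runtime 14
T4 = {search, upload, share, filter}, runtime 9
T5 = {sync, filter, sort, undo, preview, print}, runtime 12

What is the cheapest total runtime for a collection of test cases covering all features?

T4, T5 cover every feature at runtime 9 + 12 = 21.
Any cover uses at least 2 test cases; among all covering selections none totals below 21.

21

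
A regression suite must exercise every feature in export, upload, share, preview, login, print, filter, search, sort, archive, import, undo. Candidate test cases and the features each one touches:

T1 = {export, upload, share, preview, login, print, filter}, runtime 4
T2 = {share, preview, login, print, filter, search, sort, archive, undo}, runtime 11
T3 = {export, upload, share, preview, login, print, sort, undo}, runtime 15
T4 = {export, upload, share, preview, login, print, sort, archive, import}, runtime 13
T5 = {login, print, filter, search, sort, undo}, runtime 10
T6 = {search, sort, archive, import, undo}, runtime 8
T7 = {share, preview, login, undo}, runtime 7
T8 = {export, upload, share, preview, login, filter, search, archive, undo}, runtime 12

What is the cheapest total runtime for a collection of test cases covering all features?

T1, T6 cover every feature at runtime 4 + 8 = 12.
Any cover uses at least 2 test cases; among all covering selections none totals below 12.

12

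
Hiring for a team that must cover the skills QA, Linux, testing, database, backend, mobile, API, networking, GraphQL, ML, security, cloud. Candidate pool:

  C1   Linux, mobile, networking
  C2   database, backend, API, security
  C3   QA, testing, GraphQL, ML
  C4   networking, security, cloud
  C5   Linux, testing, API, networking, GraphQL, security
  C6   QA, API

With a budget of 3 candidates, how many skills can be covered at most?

11

Choosing C1, C2, C3 covers {QA, Linux, testing, database, backend, mobile, API, networking, GraphQL, ML, security} — 11 skills.
No choice of 3 candidates does better; here cloud is left uncovered.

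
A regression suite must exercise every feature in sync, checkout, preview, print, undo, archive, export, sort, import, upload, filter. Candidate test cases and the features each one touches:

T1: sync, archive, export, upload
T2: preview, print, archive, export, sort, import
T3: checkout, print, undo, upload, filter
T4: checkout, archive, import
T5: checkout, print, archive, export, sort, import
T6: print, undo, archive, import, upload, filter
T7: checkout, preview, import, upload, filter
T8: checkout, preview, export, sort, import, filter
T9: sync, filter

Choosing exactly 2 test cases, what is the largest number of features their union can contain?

Choosing T2, T3 covers {checkout, preview, print, undo, archive, export, sort, import, upload, filter} — 10 features.
No choice of 2 test cases does better; here sync is left uncovered.

10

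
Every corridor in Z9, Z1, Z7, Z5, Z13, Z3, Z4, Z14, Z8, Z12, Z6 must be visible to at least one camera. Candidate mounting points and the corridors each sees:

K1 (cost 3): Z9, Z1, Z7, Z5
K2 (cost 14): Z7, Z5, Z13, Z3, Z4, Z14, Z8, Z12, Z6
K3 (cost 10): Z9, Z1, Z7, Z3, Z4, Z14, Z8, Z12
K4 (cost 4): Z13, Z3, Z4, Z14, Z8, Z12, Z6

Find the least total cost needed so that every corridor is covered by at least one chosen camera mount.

K1, K4 cover every corridor at cost 3 + 4 = 7.
Any cover uses at least 2 camera mounts; among all covering selections none totals below 7.

7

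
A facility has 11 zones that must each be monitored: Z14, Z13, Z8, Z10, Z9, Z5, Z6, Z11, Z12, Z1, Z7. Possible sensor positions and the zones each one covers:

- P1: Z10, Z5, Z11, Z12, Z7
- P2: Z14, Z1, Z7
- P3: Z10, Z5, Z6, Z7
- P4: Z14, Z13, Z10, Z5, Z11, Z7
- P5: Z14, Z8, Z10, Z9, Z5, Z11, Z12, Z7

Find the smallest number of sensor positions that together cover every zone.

P2, P3, P4, P5 together cover {Z14, Z13, Z8, Z10, Z9, Z5, Z6, Z11, Z12, Z1, Z7} — every zone.
No 3 of the 5 sensor positions cover everything (all 10 triples fall short), so 4 is minimum.

4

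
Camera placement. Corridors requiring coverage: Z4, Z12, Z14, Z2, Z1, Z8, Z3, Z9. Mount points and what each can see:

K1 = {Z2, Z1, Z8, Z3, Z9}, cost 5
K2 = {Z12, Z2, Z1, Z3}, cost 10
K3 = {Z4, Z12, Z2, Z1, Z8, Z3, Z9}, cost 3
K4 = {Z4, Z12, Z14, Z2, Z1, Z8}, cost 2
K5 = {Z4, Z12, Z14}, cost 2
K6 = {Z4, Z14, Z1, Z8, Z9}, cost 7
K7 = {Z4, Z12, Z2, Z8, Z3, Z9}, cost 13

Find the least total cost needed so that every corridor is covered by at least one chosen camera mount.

5

K3, K4 cover every corridor at cost 3 + 2 = 5.
Any cover uses at least 2 camera mounts; among all covering selections none totals below 5.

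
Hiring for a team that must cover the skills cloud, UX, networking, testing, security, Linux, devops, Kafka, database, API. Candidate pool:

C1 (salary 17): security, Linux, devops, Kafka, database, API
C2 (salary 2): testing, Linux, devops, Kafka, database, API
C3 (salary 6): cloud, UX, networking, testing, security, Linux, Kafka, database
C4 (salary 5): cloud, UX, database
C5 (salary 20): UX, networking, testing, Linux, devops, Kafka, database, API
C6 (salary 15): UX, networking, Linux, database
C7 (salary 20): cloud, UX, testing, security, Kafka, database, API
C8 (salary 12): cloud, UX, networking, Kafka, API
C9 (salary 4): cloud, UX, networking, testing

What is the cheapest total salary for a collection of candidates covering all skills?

C2, C3 cover every skill at salary 2 + 6 = 8.
Any cover uses at least 2 candidates; among all covering selections none totals below 8.
Greedy by coverage-per-salary would pick C2, C9, C3 for 12 — worse than the optimum 8.

8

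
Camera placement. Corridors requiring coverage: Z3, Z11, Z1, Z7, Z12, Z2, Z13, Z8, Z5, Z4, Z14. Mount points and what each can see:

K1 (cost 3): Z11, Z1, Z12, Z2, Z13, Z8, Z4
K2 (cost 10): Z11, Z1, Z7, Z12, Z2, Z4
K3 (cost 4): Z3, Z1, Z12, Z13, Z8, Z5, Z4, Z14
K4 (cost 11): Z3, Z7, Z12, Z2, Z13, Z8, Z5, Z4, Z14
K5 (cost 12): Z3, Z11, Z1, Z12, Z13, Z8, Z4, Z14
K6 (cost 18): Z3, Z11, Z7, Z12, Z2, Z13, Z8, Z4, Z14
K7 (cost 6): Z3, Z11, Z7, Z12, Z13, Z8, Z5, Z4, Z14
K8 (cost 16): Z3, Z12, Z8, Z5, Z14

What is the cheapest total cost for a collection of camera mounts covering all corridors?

K1, K7 cover every corridor at cost 3 + 6 = 9.
Any cover uses at least 2 camera mounts; among all covering selections none totals below 9.

9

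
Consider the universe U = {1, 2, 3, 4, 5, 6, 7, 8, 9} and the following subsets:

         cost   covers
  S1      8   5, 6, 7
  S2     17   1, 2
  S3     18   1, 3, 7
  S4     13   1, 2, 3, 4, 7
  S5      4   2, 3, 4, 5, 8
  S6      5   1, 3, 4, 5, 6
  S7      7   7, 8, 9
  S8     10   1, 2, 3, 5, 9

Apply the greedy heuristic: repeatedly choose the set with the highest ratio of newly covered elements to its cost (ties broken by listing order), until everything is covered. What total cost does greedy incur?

Pick 1: S5 adds 5 new (2, 3, 4, 5, 8) at cost 4 (ratio 5/4).
Pick 2: S6 adds 2 new (1, 6) at cost 5 (ratio 2/5).
Pick 3: S7 adds 2 new (7, 9) at cost 7 (ratio 2/7).
Greedy total cost: 4 + 5 + 7 = 16.

16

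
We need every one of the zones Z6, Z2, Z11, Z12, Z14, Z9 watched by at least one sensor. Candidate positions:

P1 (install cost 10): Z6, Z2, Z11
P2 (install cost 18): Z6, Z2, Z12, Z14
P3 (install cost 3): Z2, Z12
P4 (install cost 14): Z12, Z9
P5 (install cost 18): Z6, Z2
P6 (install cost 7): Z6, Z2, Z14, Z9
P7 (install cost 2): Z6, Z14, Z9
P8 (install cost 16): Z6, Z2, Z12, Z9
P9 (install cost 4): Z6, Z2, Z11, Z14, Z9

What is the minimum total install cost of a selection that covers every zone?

7

P3, P9 cover every zone at install cost 3 + 4 = 7.
Any cover uses at least 2 sensor positions; among all covering selections none totals below 7.
Greedy by coverage-per-install cost would pick P7, P3, P9 for 9 — worse than the optimum 7.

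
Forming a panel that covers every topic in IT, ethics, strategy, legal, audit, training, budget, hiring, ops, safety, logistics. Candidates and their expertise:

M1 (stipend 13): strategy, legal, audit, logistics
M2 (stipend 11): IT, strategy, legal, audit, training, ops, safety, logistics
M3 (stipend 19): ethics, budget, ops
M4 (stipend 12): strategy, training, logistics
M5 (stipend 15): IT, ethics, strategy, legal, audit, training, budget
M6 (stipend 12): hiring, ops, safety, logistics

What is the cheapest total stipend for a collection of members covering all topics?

27

M5, M6 cover every topic at stipend 15 + 12 = 27.
Any cover uses at least 2 members; among all covering selections none totals below 27.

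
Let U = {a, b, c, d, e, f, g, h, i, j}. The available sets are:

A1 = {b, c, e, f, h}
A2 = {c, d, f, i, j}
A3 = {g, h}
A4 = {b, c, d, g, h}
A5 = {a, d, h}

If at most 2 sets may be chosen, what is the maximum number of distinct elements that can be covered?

8

Choosing A1, A2 covers {b, c, d, e, f, h, i, j} — 8 elements.
No choice of 2 sets does better; here a, g are left uncovered.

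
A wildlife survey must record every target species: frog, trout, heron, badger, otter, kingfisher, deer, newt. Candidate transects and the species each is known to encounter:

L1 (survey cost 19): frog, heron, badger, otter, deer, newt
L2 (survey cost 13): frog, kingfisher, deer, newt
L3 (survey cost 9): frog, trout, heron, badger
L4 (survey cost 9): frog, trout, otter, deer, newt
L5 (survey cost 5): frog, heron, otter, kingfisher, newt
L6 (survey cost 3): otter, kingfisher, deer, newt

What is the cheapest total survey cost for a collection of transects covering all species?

12

L3, L6 cover every species at survey cost 9 + 3 = 12.
Any cover uses at least 2 transects; among all covering selections none totals below 12.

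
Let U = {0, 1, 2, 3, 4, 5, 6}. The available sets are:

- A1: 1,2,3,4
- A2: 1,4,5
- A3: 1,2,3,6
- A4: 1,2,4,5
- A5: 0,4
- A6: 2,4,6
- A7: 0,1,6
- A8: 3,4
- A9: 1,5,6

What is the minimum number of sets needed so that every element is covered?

A1, A2, A7 together cover {0, 1, 2, 3, 4, 5, 6} — every element.
No 2 of the 9 sets cover everything (all 36 pairs fall short), so 3 is minimum.

3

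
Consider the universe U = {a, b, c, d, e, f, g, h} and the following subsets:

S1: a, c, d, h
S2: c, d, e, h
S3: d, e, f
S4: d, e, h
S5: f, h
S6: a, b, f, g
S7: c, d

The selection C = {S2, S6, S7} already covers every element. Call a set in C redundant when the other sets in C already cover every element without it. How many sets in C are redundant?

Drop S2: e, h uncovered — not redundant.
Drop S6: a, b, f, g uncovered — not redundant.
Drop S7: the rest still cover every element — redundant.
1 redundant: S7.

1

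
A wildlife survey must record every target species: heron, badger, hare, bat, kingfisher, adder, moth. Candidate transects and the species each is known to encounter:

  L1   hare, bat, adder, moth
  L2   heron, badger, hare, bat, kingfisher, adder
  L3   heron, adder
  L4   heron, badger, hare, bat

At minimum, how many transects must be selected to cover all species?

L1, L2 together cover {heron, badger, hare, bat, kingfisher, adder, moth} — every species.
No single transect contains all 7 species, so 2 is optimal.

2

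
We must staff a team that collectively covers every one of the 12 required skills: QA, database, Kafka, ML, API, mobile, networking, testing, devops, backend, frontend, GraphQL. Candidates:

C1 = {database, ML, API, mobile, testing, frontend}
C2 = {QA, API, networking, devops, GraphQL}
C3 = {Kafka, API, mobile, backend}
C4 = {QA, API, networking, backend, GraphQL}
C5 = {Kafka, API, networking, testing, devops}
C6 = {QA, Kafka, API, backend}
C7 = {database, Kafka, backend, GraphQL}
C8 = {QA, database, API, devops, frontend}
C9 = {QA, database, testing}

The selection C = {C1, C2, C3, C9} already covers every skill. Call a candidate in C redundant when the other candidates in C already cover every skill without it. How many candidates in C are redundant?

Drop C1: ML, frontend uncovered — not redundant.
Drop C2: networking, devops, GraphQL uncovered — not redundant.
Drop C3: Kafka, backend uncovered — not redundant.
Drop C9: the rest still cover every skill — redundant.
1 redundant: C9.

1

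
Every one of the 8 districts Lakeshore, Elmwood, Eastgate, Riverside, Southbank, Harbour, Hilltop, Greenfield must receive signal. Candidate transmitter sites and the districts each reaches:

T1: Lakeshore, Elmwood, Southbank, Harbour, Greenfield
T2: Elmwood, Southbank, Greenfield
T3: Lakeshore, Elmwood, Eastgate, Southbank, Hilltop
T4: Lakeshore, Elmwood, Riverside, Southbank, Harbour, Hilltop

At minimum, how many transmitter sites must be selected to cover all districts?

3

T1, T3, T4 together cover {Lakeshore, Elmwood, Eastgate, Riverside, Southbank, Harbour, Hilltop, Greenfield} — every district.
No 2 of the 4 transmitter sites cover everything (all 6 pairs fall short), so 3 is minimum.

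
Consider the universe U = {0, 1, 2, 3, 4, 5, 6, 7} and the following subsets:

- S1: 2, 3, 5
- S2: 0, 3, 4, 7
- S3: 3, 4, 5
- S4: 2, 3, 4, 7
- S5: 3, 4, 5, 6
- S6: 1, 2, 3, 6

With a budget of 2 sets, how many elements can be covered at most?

Choosing S2, S6 covers {0, 1, 2, 3, 4, 6, 7} — 7 elements.
No choice of 2 sets does better; here 5 is left uncovered.

7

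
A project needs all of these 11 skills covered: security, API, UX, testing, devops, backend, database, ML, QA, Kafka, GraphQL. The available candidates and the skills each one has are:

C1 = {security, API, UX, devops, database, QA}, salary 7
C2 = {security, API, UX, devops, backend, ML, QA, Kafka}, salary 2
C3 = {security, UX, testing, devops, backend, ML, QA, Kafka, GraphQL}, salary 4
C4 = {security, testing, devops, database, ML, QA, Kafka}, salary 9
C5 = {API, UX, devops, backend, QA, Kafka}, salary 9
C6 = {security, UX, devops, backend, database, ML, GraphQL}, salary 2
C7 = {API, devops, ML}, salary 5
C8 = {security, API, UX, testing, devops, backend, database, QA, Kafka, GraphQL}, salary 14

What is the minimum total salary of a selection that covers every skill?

C2, C3, C6 cover every skill at salary 2 + 4 + 2 = 8.
Any cover uses at least 2 candidates; among all covering selections none totals below 8.

8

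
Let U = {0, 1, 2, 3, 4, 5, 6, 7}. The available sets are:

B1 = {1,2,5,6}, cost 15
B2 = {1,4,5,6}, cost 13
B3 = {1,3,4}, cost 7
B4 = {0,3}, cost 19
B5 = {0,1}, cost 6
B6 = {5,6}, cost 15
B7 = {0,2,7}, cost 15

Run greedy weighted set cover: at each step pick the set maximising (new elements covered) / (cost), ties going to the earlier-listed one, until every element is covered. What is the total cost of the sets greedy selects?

Pick 1: B3 adds 3 new (1, 3, 4) at cost 7 (ratio 3/7).
Pick 2: B1 adds 3 new (2, 5, 6) at cost 15 (ratio 3/15).
Pick 3: B5 adds 1 new (0) at cost 6 (ratio 1/6).
Pick 4: B7 adds 1 new (7) at cost 15 (ratio 1/15).
Greedy total cost: 7 + 15 + 6 + 15 = 43. (The true optimum is 35, so greedy overshoots here.)

43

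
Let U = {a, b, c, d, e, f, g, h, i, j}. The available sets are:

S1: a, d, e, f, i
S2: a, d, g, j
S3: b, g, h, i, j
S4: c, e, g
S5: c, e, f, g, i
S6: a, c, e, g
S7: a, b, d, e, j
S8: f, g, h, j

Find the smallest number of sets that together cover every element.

S1, S3, S4 together cover {a, b, c, d, e, f, g, h, i, j} — every element.
No 2 of the 8 sets cover everything (all 28 pairs fall short), so 3 is minimum.

3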